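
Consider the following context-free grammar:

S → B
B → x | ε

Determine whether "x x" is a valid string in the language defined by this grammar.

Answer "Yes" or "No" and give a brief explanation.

No - no valid derivation exists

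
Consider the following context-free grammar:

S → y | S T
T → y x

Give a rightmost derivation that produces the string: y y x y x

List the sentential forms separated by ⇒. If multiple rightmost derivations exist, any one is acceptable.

S ⇒ S T ⇒ S y x ⇒ S T y x ⇒ S y x y x ⇒ y y x y x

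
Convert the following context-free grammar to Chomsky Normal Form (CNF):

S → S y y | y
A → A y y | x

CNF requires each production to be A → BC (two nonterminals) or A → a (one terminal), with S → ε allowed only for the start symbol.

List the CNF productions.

TY → y; S → y; A → x; S → S X0; X0 → TY TY; A → A X1; X1 → TY TY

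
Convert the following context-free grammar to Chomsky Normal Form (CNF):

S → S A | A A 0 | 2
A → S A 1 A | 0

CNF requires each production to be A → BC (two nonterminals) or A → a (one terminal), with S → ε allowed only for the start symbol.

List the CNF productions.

T0 → 0; S → 2; T1 → 1; A → 0; S → S A; S → A X0; X0 → A T0; A → S X1; X1 → A X2; X2 → T1 A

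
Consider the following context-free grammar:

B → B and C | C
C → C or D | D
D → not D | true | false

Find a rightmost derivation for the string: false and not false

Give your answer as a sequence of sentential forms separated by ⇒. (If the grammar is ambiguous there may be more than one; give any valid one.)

B ⇒ B and C ⇒ B and D ⇒ B and not D ⇒ B and not false ⇒ C and not false ⇒ D and not false ⇒ false and not false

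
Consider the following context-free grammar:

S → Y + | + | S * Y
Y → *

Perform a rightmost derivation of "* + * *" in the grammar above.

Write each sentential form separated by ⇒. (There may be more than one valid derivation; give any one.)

S ⇒ S * Y ⇒ S * * ⇒ Y + * * ⇒ * + * *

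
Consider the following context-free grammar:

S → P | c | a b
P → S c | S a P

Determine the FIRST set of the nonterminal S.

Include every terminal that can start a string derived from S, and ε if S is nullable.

We compute FIRST(S) using the standard algorithm.
FIRST(P) = {a, c}
FIRST(S) = {a, c}
Therefore, FIRST(S) = {a, c}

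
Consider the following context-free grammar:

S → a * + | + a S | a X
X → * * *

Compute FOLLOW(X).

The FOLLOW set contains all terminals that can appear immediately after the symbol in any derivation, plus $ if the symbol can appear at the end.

We compute FOLLOW(X) using the standard algorithm.
FOLLOW(S) starts with {$}.
FIRST(S) = {+, a}
FIRST(X) = {*}
FOLLOW(S) = {$}
FOLLOW(X) = {$}
Therefore, FOLLOW(X) = {$}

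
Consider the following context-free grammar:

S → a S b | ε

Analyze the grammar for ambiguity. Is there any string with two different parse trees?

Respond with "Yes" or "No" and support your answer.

No - the grammar is unambiguous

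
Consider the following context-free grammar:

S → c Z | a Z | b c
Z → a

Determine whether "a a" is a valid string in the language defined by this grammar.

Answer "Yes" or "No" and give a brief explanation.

Yes - a valid derivation exists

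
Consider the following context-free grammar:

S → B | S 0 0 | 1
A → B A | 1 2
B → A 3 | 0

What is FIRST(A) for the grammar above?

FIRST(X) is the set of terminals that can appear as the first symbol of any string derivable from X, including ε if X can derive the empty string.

We compute FIRST(A) using the standard algorithm.
FIRST(A) = {0, 1}
FIRST(B) = {0, 1}
FIRST(S) = {0, 1}
Therefore, FIRST(A) = {0, 1}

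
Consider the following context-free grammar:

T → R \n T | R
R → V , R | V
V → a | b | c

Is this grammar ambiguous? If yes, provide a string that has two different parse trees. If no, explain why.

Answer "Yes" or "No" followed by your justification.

No - the grammar is unambiguous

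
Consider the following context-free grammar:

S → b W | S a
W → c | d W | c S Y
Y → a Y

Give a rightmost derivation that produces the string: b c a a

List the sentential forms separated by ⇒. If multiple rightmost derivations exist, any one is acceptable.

S ⇒ S a ⇒ S a a ⇒ b W a a ⇒ b c a a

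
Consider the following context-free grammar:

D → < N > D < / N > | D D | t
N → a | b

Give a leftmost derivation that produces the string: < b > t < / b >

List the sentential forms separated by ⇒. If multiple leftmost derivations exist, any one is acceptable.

D ⇒ < N > D < / N > ⇒ < b > D < / N > ⇒ < b > t < / N > ⇒ < b > t < / b >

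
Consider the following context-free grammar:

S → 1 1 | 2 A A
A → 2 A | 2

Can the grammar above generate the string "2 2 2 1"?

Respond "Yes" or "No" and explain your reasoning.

No - no valid derivation exists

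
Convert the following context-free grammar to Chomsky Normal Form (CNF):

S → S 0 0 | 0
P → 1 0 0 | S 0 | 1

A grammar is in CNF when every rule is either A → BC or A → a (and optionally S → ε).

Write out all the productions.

T0 → 0; S → 0; T1 → 1; P → 1; S → S X0; X0 → T0 T0; P → T1 X1; X1 → T0 T0; P → S T0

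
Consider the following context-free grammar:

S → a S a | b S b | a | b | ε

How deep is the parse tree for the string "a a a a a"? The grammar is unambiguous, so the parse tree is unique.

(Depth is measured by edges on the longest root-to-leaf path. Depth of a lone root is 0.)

3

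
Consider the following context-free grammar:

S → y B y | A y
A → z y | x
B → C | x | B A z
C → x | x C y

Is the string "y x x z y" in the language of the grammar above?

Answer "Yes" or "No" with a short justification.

Yes - a valid derivation exists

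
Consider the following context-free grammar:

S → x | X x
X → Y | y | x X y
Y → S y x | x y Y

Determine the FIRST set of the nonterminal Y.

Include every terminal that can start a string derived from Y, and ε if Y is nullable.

We compute FIRST(Y) using the standard algorithm.
FIRST(S) = {x, y}
FIRST(X) = {x, y}
FIRST(Y) = {x, y}
Therefore, FIRST(Y) = {x, y}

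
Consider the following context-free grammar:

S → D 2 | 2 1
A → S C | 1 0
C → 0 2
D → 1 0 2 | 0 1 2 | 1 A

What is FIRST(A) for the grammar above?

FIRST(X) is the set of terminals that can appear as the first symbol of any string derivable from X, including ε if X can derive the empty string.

We compute FIRST(A) using the standard algorithm.
FIRST(A) = {0, 1, 2}
FIRST(C) = {0}
FIRST(D) = {0, 1}
FIRST(S) = {0, 1, 2}
Therefore, FIRST(A) = {0, 1, 2}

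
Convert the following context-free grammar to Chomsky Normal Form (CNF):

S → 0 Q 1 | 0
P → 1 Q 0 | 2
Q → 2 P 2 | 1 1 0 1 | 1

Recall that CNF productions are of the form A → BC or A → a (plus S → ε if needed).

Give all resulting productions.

T0 → 0; T1 → 1; S → 0; P → 2; T2 → 2; Q → 1; S → T0 X0; X0 → Q T1; P → T1 X1; X1 → Q T0; Q → T2 X2; X2 → P T2; Q → T1 X3; X3 → T1 X4; X4 → T0 T1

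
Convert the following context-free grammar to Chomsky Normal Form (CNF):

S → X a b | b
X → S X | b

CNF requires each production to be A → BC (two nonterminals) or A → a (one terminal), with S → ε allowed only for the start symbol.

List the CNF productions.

TA → a; TB → b; S → b; X → b; S → X X0; X0 → TA TB; X → S X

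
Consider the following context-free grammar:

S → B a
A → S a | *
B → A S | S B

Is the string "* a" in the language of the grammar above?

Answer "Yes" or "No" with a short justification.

No - no valid derivation exists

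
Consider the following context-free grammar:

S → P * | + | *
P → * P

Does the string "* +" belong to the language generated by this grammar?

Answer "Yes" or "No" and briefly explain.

No - no valid derivation exists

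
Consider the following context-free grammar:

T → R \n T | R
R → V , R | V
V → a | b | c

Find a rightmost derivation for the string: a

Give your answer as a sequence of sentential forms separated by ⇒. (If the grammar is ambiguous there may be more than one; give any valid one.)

T ⇒ R ⇒ V ⇒ a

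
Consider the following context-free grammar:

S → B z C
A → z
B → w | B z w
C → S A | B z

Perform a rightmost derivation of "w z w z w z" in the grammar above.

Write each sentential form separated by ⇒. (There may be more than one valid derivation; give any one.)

S ⇒ B z C ⇒ B z B z ⇒ B z w z ⇒ B z w z w z ⇒ w z w z w z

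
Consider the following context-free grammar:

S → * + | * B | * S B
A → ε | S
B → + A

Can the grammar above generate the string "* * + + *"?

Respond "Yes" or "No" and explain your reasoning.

No - no valid derivation exists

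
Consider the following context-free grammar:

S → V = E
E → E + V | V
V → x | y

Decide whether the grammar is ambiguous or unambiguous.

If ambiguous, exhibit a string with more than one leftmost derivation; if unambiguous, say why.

Unambiguous - every string in the language has a unique leftmost derivation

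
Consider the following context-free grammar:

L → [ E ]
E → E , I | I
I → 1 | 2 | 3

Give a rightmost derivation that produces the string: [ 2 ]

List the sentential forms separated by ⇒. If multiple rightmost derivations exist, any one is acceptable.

L ⇒ [ E ] ⇒ [ I ] ⇒ [ 2 ]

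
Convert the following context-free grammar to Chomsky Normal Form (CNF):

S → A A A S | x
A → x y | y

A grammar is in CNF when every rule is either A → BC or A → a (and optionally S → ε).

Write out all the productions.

S → x; TX → x; TY → y; A → y; S → A X0; X0 → A X1; X1 → A S; A → TX TY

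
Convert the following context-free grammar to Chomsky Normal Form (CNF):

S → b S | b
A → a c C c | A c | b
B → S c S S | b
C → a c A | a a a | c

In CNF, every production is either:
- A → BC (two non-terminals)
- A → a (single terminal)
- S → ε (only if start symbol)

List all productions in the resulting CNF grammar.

TB → b; S → b; TA → a; TC → c; A → b; B → b; C → c; S → TB S; A → TA X0; X0 → TC X1; X1 → C TC; A → A TC; B → S X2; X2 → TC X3; X3 → S S; C → TA X4; X4 → TC A; C → TA X5; X5 → TA TA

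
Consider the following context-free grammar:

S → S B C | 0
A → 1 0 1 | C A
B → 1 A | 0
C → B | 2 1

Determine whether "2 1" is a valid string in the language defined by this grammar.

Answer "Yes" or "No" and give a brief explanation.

No - no valid derivation exists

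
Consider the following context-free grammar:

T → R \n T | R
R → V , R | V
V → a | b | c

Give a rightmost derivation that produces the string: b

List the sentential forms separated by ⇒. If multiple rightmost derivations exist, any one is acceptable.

T ⇒ R ⇒ V ⇒ b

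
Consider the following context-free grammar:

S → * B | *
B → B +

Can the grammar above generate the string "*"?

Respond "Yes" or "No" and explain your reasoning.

Yes - a valid derivation exists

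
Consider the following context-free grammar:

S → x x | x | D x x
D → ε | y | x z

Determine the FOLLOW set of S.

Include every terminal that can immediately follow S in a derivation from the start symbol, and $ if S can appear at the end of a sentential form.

We compute FOLLOW(S) using the standard algorithm.
FOLLOW(S) starts with {$}.
FIRST(D) = {x, y, ε}
FIRST(S) = {x, y}
FOLLOW(D) = {x}
FOLLOW(S) = {$}
Therefore, FOLLOW(S) = {$}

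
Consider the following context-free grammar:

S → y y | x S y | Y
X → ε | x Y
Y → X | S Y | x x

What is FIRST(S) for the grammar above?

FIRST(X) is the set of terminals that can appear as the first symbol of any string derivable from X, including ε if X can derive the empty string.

We compute FIRST(S) using the standard algorithm.
FIRST(S) = {x, y, ε}
FIRST(X) = {x, ε}
FIRST(Y) = {x, y, ε}
Therefore, FIRST(S) = {x, y, ε}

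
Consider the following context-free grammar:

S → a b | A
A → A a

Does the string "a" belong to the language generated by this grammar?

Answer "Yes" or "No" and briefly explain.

No - no valid derivation exists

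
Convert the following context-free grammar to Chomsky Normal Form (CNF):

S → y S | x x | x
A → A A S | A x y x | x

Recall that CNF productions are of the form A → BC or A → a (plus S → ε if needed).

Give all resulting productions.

TY → y; TX → x; S → x; A → x; S → TY S; S → TX TX; A → A X0; X0 → A S; A → A X1; X1 → TX X2; X2 → TY TX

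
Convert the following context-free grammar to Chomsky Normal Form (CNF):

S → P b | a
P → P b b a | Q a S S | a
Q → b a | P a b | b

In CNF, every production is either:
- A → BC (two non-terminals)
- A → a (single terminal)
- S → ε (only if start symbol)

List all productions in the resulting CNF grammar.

TB → b; S → a; TA → a; P → a; Q → b; S → P TB; P → P X0; X0 → TB X1; X1 → TB TA; P → Q X2; X2 → TA X3; X3 → S S; Q → TB TA; Q → P X4; X4 → TA TB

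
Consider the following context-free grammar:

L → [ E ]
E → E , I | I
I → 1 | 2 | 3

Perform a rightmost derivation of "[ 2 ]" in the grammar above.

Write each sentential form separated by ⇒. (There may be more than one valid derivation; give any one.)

L ⇒ [ E ] ⇒ [ I ] ⇒ [ 2 ]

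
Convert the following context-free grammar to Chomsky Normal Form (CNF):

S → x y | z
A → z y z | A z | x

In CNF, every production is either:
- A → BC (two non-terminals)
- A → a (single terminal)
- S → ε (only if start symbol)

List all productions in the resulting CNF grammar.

TX → x; TY → y; S → z; TZ → z; A → x; S → TX TY; A → TZ X0; X0 → TY TZ; A → A TZ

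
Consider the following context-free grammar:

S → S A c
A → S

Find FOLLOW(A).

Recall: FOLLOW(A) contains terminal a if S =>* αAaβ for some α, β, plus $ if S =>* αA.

We compute FOLLOW(A) using the standard algorithm.
FOLLOW(S) starts with {$}.
FIRST(A) = {}
FIRST(S) = {}
FOLLOW(A) = {c}
FOLLOW(S) = {$, c}
Therefore, FOLLOW(A) = {c}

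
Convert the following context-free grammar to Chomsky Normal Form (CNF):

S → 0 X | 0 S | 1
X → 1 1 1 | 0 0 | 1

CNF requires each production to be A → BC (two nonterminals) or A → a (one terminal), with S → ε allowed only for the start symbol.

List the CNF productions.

T0 → 0; S → 1; T1 → 1; X → 1; S → T0 X; S → T0 S; X → T1 X0; X0 → T1 T1; X → T0 T0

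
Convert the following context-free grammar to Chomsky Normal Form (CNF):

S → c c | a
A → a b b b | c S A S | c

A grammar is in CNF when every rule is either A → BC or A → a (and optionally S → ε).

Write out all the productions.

TC → c; S → a; TA → a; TB → b; A → c; S → TC TC; A → TA X0; X0 → TB X1; X1 → TB TB; A → TC X2; X2 → S X3; X3 → A S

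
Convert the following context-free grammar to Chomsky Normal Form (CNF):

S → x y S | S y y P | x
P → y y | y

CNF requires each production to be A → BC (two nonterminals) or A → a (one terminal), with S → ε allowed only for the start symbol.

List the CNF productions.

TX → x; TY → y; S → x; P → y; S → TX X0; X0 → TY S; S → S X1; X1 → TY X2; X2 → TY P; P → TY TY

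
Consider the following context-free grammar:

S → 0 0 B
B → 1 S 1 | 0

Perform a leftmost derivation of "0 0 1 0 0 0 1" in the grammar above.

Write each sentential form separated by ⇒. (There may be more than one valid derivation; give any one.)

S ⇒ 0 0 B ⇒ 0 0 1 S 1 ⇒ 0 0 1 0 0 B 1 ⇒ 0 0 1 0 0 0 1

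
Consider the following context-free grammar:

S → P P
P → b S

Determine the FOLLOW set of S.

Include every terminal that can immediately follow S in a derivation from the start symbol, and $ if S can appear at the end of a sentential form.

We compute FOLLOW(S) using the standard algorithm.
FOLLOW(S) starts with {$}.
FIRST(P) = {b}
FIRST(S) = {b}
FOLLOW(P) = {$, b}
FOLLOW(S) = {$, b}
Therefore, FOLLOW(S) = {$, b}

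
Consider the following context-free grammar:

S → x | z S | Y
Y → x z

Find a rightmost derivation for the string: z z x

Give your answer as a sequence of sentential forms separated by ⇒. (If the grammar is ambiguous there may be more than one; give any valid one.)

S ⇒ z S ⇒ z z S ⇒ z z x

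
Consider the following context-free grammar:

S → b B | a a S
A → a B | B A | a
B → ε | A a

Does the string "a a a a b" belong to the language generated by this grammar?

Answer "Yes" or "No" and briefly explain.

Yes - a valid derivation exists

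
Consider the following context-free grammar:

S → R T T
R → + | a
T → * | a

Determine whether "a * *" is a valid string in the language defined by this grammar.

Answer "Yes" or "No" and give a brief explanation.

Yes - a valid derivation exists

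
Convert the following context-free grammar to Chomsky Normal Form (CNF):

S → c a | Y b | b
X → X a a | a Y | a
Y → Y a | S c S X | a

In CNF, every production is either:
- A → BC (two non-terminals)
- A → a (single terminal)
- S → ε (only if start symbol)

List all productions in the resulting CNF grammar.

TC → c; TA → a; TB → b; S → b; X → a; Y → a; S → TC TA; S → Y TB; X → X X0; X0 → TA TA; X → TA Y; Y → Y TA; Y → S X1; X1 → TC X2; X2 → S X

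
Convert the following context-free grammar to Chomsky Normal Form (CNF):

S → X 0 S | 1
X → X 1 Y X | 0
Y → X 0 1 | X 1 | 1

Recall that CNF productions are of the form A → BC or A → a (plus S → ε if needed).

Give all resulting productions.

T0 → 0; S → 1; T1 → 1; X → 0; Y → 1; S → X X0; X0 → T0 S; X → X X1; X1 → T1 X2; X2 → Y X; Y → X X3; X3 → T0 T1; Y → X T1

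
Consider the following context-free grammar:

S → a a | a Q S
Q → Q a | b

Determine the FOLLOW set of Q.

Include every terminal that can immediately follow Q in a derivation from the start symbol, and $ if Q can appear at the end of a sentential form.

We compute FOLLOW(Q) using the standard algorithm.
FOLLOW(S) starts with {$}.
FIRST(Q) = {b}
FIRST(S) = {a}
FOLLOW(Q) = {a}
FOLLOW(S) = {$}
Therefore, FOLLOW(Q) = {a}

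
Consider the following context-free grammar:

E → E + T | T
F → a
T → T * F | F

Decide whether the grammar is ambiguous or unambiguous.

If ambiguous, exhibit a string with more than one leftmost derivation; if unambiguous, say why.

Unambiguous - every string in the language has a unique leftmost derivation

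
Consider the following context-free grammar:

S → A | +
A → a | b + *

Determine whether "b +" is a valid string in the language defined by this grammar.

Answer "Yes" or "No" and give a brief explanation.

No - no valid derivation exists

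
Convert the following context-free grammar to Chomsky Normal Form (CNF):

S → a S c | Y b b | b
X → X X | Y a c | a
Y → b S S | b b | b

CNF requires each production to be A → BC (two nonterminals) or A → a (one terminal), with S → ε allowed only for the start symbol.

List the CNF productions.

TA → a; TC → c; TB → b; S → b; X → a; Y → b; S → TA X0; X0 → S TC; S → Y X1; X1 → TB TB; X → X X; X → Y X2; X2 → TA TC; Y → TB X3; X3 → S S; Y → TB TB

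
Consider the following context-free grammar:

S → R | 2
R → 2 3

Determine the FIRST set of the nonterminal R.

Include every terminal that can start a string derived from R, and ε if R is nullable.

We compute FIRST(R) using the standard algorithm.
FIRST(R) = {2}
FIRST(S) = {2}
Therefore, FIRST(R) = {2}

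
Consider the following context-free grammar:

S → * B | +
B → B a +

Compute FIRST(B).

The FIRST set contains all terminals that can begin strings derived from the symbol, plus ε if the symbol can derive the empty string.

We compute FIRST(B) using the standard algorithm.
FIRST(B) = {}
FIRST(S) = {*, +}
Therefore, FIRST(B) = {}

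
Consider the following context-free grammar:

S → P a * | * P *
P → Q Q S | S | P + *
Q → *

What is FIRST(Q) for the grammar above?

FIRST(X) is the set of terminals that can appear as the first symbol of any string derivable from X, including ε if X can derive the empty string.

We compute FIRST(Q) using the standard algorithm.
FIRST(P) = {*}
FIRST(Q) = {*}
FIRST(S) = {*}
Therefore, FIRST(Q) = {*}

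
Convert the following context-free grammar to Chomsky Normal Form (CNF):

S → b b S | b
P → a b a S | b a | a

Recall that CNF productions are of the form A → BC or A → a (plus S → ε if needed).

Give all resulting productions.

TB → b; S → b; TA → a; P → a; S → TB X0; X0 → TB S; P → TA X1; X1 → TB X2; X2 → TA S; P → TB TA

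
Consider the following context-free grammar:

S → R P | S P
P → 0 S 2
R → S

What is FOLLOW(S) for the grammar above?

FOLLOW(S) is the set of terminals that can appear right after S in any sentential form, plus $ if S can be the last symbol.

We compute FOLLOW(S) using the standard algorithm.
FOLLOW(S) starts with {$}.
FIRST(P) = {0}
FIRST(R) = {}
FIRST(S) = {}
FOLLOW(P) = {$, 0, 2}
FOLLOW(R) = {0}
FOLLOW(S) = {$, 0, 2}
Therefore, FOLLOW(S) = {$, 0, 2}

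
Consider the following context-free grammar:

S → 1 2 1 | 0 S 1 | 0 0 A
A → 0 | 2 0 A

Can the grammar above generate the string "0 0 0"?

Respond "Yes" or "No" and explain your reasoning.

Yes - a valid derivation exists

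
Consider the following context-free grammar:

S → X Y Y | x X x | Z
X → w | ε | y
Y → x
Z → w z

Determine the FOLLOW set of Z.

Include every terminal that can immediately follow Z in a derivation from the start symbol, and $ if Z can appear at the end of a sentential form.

We compute FOLLOW(Z) using the standard algorithm.
FOLLOW(S) starts with {$}.
FIRST(S) = {w, x, y}
FIRST(X) = {w, y, ε}
FIRST(Y) = {x}
FIRST(Z) = {w}
FOLLOW(S) = {$}
FOLLOW(X) = {x}
FOLLOW(Y) = {$, x}
FOLLOW(Z) = {$}
Therefore, FOLLOW(Z) = {$}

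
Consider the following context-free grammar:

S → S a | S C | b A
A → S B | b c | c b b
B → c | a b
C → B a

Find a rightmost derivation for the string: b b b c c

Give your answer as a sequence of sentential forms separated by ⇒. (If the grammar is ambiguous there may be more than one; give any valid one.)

S ⇒ b A ⇒ b S B ⇒ b S c ⇒ b b A c ⇒ b b b c c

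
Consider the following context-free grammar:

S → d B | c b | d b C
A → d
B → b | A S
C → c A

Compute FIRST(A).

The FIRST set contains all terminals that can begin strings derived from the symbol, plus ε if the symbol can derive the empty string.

We compute FIRST(A) using the standard algorithm.
FIRST(A) = {d}
FIRST(B) = {b, d}
FIRST(C) = {c}
FIRST(S) = {c, d}
Therefore, FIRST(A) = {d}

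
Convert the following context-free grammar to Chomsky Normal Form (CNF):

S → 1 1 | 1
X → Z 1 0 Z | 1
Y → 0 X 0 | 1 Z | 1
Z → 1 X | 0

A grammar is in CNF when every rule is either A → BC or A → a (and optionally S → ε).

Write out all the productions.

T1 → 1; S → 1; T0 → 0; X → 1; Y → 1; Z → 0; S → T1 T1; X → Z X0; X0 → T1 X1; X1 → T0 Z; Y → T0 X2; X2 → X T0; Y → T1 Z; Z → T1 X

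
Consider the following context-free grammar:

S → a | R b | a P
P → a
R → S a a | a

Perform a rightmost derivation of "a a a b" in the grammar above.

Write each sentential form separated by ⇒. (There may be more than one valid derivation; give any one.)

S ⇒ R b ⇒ S a a b ⇒ a a a b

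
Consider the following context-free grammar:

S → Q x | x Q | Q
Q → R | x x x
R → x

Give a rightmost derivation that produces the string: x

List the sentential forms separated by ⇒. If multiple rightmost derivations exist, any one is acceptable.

S ⇒ Q ⇒ R ⇒ x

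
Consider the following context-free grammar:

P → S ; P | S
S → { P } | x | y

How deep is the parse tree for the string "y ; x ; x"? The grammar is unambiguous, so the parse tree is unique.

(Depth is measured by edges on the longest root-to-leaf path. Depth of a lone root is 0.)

4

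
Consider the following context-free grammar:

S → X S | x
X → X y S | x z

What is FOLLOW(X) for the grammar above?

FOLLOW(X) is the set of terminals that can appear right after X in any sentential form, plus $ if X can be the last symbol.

We compute FOLLOW(X) using the standard algorithm.
FOLLOW(S) starts with {$}.
FIRST(S) = {x}
FIRST(X) = {x}
FOLLOW(S) = {$, x, y}
FOLLOW(X) = {x, y}
Therefore, FOLLOW(X) = {x, y}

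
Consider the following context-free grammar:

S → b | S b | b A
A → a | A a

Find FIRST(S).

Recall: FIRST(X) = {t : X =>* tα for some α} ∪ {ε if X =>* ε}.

We compute FIRST(S) using the standard algorithm.
FIRST(A) = {a}
FIRST(S) = {b}
Therefore, FIRST(S) = {b}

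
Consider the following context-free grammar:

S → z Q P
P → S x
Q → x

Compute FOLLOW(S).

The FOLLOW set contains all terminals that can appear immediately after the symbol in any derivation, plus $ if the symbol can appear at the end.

We compute FOLLOW(S) using the standard algorithm.
FOLLOW(S) starts with {$}.
FIRST(P) = {z}
FIRST(Q) = {x}
FIRST(S) = {z}
FOLLOW(P) = {$, x}
FOLLOW(Q) = {z}
FOLLOW(S) = {$, x}
Therefore, FOLLOW(S) = {$, x}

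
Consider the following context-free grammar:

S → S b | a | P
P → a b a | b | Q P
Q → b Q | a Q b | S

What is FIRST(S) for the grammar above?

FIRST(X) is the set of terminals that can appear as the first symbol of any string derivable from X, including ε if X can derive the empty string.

We compute FIRST(S) using the standard algorithm.
FIRST(P) = {a, b}
FIRST(Q) = {a, b}
FIRST(S) = {a, b}
Therefore, FIRST(S) = {a, b}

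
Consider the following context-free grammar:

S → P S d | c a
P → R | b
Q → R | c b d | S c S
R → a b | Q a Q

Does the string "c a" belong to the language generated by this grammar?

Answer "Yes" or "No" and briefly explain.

Yes - a valid derivation exists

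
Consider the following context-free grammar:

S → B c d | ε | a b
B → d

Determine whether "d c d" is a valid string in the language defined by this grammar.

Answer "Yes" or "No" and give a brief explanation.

Yes - a valid derivation exists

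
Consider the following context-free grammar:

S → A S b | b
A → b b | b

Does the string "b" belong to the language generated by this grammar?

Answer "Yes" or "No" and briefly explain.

Yes - a valid derivation exists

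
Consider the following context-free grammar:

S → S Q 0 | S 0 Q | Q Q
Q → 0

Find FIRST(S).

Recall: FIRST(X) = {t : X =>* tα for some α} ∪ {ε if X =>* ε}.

We compute FIRST(S) using the standard algorithm.
FIRST(Q) = {0}
FIRST(S) = {0}
Therefore, FIRST(S) = {0}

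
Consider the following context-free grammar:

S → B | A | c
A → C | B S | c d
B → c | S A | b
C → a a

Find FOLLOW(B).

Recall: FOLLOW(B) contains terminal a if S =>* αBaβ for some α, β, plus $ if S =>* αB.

We compute FOLLOW(B) using the standard algorithm.
FOLLOW(S) starts with {$}.
FIRST(A) = {a, b, c}
FIRST(B) = {a, b, c}
FIRST(C) = {a}
FIRST(S) = {a, b, c}
FOLLOW(A) = {$, a, b, c}
FOLLOW(B) = {$, a, b, c}
FOLLOW(C) = {$, a, b, c}
FOLLOW(S) = {$, a, b, c}
Therefore, FOLLOW(B) = {$, a, b, c}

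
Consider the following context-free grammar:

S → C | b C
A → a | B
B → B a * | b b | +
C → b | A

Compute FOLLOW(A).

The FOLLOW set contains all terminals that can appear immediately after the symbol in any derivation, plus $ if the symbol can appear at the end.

We compute FOLLOW(A) using the standard algorithm.
FOLLOW(S) starts with {$}.
FIRST(A) = {+, a, b}
FIRST(B) = {+, b}
FIRST(C) = {+, a, b}
FIRST(S) = {+, a, b}
FOLLOW(A) = {$}
FOLLOW(B) = {$, a}
FOLLOW(C) = {$}
FOLLOW(S) = {$}
Therefore, FOLLOW(A) = {$}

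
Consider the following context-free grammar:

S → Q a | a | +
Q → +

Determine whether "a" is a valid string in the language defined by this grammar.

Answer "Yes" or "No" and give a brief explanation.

Yes - a valid derivation exists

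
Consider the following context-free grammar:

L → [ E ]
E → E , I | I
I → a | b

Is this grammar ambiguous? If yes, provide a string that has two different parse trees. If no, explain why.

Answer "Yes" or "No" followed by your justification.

No - the grammar is unambiguous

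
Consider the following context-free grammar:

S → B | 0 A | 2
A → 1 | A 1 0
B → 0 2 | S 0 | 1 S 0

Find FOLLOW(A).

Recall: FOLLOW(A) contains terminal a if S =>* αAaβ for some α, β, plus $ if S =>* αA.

We compute FOLLOW(A) using the standard algorithm.
FOLLOW(S) starts with {$}.
FIRST(A) = {1}
FIRST(B) = {0, 1, 2}
FIRST(S) = {0, 1, 2}
FOLLOW(A) = {$, 0, 1}
FOLLOW(B) = {$, 0}
FOLLOW(S) = {$, 0}
Therefore, FOLLOW(A) = {$, 0, 1}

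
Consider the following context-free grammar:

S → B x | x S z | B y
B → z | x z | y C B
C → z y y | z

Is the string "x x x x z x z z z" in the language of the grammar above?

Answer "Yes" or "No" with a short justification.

Yes - a valid derivation exists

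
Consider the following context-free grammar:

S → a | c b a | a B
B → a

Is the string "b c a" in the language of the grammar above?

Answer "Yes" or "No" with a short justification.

No - no valid derivation exists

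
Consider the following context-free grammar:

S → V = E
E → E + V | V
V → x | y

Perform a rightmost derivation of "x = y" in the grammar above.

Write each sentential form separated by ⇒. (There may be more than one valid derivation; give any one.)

S ⇒ V = E ⇒ V = V ⇒ V = y ⇒ x = y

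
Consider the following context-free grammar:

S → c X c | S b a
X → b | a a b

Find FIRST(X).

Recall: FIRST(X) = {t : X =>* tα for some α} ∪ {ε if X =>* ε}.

We compute FIRST(X) using the standard algorithm.
FIRST(S) = {c}
FIRST(X) = {a, b}
Therefore, FIRST(X) = {a, b}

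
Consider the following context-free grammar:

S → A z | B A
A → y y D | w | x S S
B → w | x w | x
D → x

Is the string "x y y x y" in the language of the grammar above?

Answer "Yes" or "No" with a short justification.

No - no valid derivation exists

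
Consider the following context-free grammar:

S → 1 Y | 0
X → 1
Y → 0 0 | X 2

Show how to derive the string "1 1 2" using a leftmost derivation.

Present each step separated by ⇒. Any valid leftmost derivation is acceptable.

S ⇒ 1 Y ⇒ 1 X 2 ⇒ 1 1 2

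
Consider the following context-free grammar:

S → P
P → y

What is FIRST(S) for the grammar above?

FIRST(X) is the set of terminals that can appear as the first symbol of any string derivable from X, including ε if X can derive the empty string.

We compute FIRST(S) using the standard algorithm.
FIRST(P) = {y}
FIRST(S) = {y}
Therefore, FIRST(S) = {y}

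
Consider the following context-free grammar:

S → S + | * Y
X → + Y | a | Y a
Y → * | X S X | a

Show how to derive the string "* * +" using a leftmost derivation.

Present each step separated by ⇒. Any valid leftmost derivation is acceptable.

S ⇒ S + ⇒ * Y + ⇒ * * +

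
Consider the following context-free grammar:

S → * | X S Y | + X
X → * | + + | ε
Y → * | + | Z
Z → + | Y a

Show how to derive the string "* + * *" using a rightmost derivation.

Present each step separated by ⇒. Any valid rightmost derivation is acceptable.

S ⇒ X S Y ⇒ X S * ⇒ X + X * ⇒ X + * * ⇒ * + * *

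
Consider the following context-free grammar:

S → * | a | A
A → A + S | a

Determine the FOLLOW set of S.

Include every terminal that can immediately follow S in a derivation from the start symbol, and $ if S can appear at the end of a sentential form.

We compute FOLLOW(S) using the standard algorithm.
FOLLOW(S) starts with {$}.
FIRST(A) = {a}
FIRST(S) = {*, a}
FOLLOW(A) = {$, +}
FOLLOW(S) = {$, +}
Therefore, FOLLOW(S) = {$, +}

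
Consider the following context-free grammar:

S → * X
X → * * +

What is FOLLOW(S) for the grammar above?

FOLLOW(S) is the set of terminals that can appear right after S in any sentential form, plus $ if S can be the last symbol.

We compute FOLLOW(S) using the standard algorithm.
FOLLOW(S) starts with {$}.
FIRST(S) = {*}
FIRST(X) = {*}
FOLLOW(S) = {$}
FOLLOW(X) = {$}
Therefore, FOLLOW(S) = {$}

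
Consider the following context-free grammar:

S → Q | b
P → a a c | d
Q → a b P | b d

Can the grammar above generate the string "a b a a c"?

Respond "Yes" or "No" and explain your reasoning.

Yes - a valid derivation exists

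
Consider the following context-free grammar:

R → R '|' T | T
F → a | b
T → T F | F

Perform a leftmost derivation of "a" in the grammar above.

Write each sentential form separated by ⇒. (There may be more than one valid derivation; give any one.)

R ⇒ T ⇒ F ⇒ a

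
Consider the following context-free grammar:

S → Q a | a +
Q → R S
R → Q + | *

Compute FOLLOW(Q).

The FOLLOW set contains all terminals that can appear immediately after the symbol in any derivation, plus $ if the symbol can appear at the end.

We compute FOLLOW(Q) using the standard algorithm.
FOLLOW(S) starts with {$}.
FIRST(Q) = {*}
FIRST(R) = {*}
FIRST(S) = {*, a}
FOLLOW(Q) = {+, a}
FOLLOW(R) = {*, a}
FOLLOW(S) = {$, +, a}
Therefore, FOLLOW(Q) = {+, a}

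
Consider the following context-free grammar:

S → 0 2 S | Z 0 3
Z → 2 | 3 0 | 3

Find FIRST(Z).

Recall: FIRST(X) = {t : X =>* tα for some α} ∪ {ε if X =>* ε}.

We compute FIRST(Z) using the standard algorithm.
FIRST(S) = {0, 2, 3}
FIRST(Z) = {2, 3}
Therefore, FIRST(Z) = {2, 3}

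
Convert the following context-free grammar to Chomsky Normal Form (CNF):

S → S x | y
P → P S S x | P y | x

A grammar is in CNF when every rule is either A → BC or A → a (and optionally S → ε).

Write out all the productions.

TX → x; S → y; TY → y; P → x; S → S TX; P → P X0; X0 → S X1; X1 → S TX; P → P TY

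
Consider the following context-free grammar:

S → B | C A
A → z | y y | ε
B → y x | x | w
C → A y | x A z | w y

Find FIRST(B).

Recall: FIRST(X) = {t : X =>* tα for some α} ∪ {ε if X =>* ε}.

We compute FIRST(B) using the standard algorithm.
FIRST(A) = {y, z, ε}
FIRST(B) = {w, x, y}
FIRST(C) = {w, x, y, z}
FIRST(S) = {w, x, y, z}
Therefore, FIRST(B) = {w, x, y}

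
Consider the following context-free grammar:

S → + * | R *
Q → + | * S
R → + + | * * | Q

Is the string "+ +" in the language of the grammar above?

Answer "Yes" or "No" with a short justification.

No - no valid derivation exists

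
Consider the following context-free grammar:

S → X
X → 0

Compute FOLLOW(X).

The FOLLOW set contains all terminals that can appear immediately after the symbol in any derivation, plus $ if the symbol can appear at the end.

We compute FOLLOW(X) using the standard algorithm.
FOLLOW(S) starts with {$}.
FIRST(S) = {0}
FIRST(X) = {0}
FOLLOW(S) = {$}
FOLLOW(X) = {$}
Therefore, FOLLOW(X) = {$}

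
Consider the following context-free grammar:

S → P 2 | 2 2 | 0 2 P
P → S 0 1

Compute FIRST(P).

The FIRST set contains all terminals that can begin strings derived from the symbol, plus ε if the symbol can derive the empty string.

We compute FIRST(P) using the standard algorithm.
FIRST(P) = {0, 2}
FIRST(S) = {0, 2}
Therefore, FIRST(P) = {0, 2}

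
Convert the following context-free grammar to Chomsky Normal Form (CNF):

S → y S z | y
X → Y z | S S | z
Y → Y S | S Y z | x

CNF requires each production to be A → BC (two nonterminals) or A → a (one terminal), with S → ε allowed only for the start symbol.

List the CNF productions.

TY → y; TZ → z; S → y; X → z; Y → x; S → TY X0; X0 → S TZ; X → Y TZ; X → S S; Y → Y S; Y → S X1; X1 → Y TZ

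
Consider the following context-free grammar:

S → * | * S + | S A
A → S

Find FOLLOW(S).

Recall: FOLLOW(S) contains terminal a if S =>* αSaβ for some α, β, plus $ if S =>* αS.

We compute FOLLOW(S) using the standard algorithm.
FOLLOW(S) starts with {$}.
FIRST(A) = {*}
FIRST(S) = {*}
FOLLOW(A) = {$, *, +}
FOLLOW(S) = {$, *, +}
Therefore, FOLLOW(S) = {$, *, +}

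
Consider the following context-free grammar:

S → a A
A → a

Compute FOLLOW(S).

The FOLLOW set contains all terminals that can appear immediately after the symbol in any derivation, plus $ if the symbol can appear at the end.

We compute FOLLOW(S) using the standard algorithm.
FOLLOW(S) starts with {$}.
FIRST(A) = {a}
FIRST(S) = {a}
FOLLOW(A) = {$}
FOLLOW(S) = {$}
Therefore, FOLLOW(S) = {$}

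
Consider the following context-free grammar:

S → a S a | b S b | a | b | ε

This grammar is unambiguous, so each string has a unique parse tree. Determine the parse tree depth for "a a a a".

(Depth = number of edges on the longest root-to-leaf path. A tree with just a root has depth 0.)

3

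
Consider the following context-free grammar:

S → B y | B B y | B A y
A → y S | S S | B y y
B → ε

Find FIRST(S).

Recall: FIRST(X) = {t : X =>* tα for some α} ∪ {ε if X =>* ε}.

We compute FIRST(S) using the standard algorithm.
FIRST(A) = {y}
FIRST(B) = {ε}
FIRST(S) = {y}
Therefore, FIRST(S) = {y}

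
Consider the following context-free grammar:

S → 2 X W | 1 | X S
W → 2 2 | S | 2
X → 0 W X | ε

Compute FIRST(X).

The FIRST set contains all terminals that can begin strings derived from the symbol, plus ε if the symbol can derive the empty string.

We compute FIRST(X) using the standard algorithm.
FIRST(S) = {0, 1, 2}
FIRST(W) = {0, 1, 2}
FIRST(X) = {0, ε}
Therefore, FIRST(X) = {0, ε}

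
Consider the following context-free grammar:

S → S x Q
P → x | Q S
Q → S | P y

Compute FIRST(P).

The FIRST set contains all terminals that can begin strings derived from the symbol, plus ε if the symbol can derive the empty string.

We compute FIRST(P) using the standard algorithm.
FIRST(P) = {x}
FIRST(Q) = {x}
FIRST(S) = {}
Therefore, FIRST(P) = {x}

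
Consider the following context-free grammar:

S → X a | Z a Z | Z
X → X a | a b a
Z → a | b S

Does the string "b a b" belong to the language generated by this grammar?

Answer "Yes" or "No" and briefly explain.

No - no valid derivation exists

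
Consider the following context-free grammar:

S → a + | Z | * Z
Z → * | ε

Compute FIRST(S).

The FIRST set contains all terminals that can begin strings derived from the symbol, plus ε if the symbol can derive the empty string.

We compute FIRST(S) using the standard algorithm.
FIRST(S) = {*, a, ε}
FIRST(Z) = {*, ε}
Therefore, FIRST(S) = {*, a, ε}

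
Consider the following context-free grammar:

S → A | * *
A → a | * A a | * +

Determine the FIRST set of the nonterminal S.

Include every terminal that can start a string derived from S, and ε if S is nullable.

We compute FIRST(S) using the standard algorithm.
FIRST(A) = {*, a}
FIRST(S) = {*, a}
Therefore, FIRST(S) = {*, a}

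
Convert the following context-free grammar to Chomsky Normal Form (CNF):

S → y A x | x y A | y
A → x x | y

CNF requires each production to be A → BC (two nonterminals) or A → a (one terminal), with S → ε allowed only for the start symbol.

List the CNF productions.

TY → y; TX → x; S → y; A → y; S → TY X0; X0 → A TX; S → TX X1; X1 → TY A; A → TX TX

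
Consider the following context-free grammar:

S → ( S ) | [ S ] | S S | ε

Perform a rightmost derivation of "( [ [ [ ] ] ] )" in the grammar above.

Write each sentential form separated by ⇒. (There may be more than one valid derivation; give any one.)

S ⇒ ( S ) ⇒ ( [ S ] ) ⇒ ( [ [ S ] ] ) ⇒ ( [ [ [ S ] ] ] ) ⇒ ( [ [ [ ] ] ] )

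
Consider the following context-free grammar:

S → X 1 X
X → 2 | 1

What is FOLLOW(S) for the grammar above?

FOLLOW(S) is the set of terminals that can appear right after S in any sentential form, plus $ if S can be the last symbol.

We compute FOLLOW(S) using the standard algorithm.
FOLLOW(S) starts with {$}.
FIRST(S) = {1, 2}
FIRST(X) = {1, 2}
FOLLOW(S) = {$}
FOLLOW(X) = {$, 1}
Therefore, FOLLOW(S) = {$}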